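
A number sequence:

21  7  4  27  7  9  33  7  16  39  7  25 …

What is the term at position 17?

7

The terms cycle through 3 interleaved subsequences.
Subsequence A is 21, 27, 33, 39, which is arithmetic with common difference +6.
Subsequence B is 7, 7, 7, 7, which is the constant sequence 7.
Subsequence C is 4, 9, 16, 25, which is perfect squares starting at 2².
Position 17 → subsequence B, term 6 = 7.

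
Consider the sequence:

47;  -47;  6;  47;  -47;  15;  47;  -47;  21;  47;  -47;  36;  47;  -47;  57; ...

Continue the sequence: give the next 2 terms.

Reading positions in blocks of 3 reveals the pattern AAB — 2 tracks woven together.
Track A: 47, -47, 47, -47, 47, -47, 47, -47, 47, -47 — the oscillation 47·(−1)^(n+1).
Track B: 6, 15, 21, 36, 57 — Fibonacci-style (each term is the sum of the two before it).
Position 16 falls in track A as its term 11, giving 47.
The 17th slot belongs to track A; its 12th term is -47.

47, -47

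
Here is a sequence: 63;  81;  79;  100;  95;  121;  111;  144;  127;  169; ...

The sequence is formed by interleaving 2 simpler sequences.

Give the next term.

143

Odd-indexed and even-indexed terms follow separate rules.
Track A: 63, 79, 95, 111, 127 — arithmetic, step +16.
Track B: 81, 100, 121, 144, 169 — the squares 9², 10², 11², ….
Position 11 falls in track A as its term 6, giving 143.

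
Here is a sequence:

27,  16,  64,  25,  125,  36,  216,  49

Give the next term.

Positions 1, 3, 5, … form one subsequence and positions 2, 4, 6, … form another.
Stream A is 27, 64, 125, 216, which is perfect cubes starting at 3³.
Stream B is 16, 25, 36, 49, which is perfect squares starting at 4².
Term 9 comes from stream A (its 5th entry): 343.

343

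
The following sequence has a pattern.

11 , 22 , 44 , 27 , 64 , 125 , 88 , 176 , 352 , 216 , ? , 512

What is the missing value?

343

Positions follow the repeating pattern AAABBB; grouping by letter gives 2 tracks.
Subsequence A: 11, 22, 44, 88, 176, 352 — a geometric progression (common ratio 2).
Subsequence B: 27, 64, 125, 216, ?, 512 — the cubes 3³, 4³, 5³, ….
Subsequence B's pattern makes the blank 343.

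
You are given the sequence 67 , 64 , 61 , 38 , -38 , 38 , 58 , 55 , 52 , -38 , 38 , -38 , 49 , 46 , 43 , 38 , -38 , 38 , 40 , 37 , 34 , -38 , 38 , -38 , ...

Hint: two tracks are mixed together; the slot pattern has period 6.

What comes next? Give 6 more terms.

31, 28, 25, 38, -38, 38

The slot pattern repeats as AAABBB (period 6), so there are 2 interleaved tracks.
Subsequence A: 67, 64, 61, 58, 55, 52, 49, 46, 43, 40, 37, 34 (arithmetic with common difference −3).
Subsequence B: 38, -38, 38, -38, 38, -38, 38, -38, 38, -38, 38, -38 (alternating ±38).
Position 25 falls in subsequence A as its term 13, giving 31.
Position 26 → subsequence A, term 14 = 28.
The 27th slot belongs to subsequence A; its 15th term is 25.
Position 28 → subsequence B, term 13 = 38.
Term 29 comes from subsequence B (its 14th entry): -38.
The 30th slot belongs to subsequence B; its 15th term is 38.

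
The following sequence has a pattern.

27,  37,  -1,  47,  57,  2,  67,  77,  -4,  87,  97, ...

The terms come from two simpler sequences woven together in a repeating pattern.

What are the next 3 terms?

8, 107, 117

Reading positions in blocks of 3 reveals the pattern AAB — 2 tracks woven together.
Stream A: 27, 37, 47, 57, 67, 77, 87, 97 (adding 10 each time).
Stream B: -1, 2, -4 (multiplying by -2 each time).
Position 12 → stream B, term 4 = 8.
Position 13 falls in stream A as its term 9, giving 107.
Term 14 comes from stream A (its 10th entry): 117.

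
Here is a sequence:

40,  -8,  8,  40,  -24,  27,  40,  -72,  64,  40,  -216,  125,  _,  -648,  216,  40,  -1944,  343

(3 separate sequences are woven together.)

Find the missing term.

40

Read the sequence 3 terms at a time; column i is its own pattern.
Track A: 40, 40, 40, 40, ?, 40 — the constant sequence 40.
Track B: -8, -24, -72, -216, -648, -1944 — a geometric progression (common ratio 3).
Track C: 8, 27, 64, 125, 216, 343 — the cubes 2³, 3³, 4³, ….
Track A's pattern makes the blank 40.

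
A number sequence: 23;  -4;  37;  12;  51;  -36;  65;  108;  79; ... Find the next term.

Split by position mod 2 into 2 tracks.
Stream A: 23, 37, 51, 65, 79 (linear: a_n = 9 + 14·n).
Stream B: -4, 12, -36, 108 (geometric with ratio -3).
The 10th slot belongs to stream B; its 5th term is -324.

-324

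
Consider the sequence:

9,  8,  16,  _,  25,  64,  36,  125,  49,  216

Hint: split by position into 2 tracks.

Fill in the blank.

Positions 1, 3, 5, … form one subsequence and positions 2, 4, 6, … form another.
Track A is 9, 16, 25, 36, 49, which is consecutive squares n² from n = 3.
Track B is 8, ?, 64, 125, 216, which is the cubes 2³, 3³, 4³, ….
Filling track B at index 2 by its rule yields 27.

27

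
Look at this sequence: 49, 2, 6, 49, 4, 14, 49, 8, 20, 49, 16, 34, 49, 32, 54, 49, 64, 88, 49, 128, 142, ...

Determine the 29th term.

1024

Taking every 3rd term gives 3 separate tracks.
Stream A = 49, 49, 49, 49, 49, 49, 49: the constant sequence 49.
Stream B = 2, 4, 8, 16, 32, 64, 128: powers of 2.
Stream C = 6, 14, 20, 34, 54, 88, 142: each term equals the sum of the previous two.
Position 29 falls in stream B as its term 10, giving 1024.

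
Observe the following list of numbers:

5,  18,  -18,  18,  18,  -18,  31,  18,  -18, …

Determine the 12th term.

Reading positions in blocks of 3 reveals the pattern ABB — 2 tracks woven together.
Subsequence A = 5, 18, 31: arithmetic with common difference +13.
Subsequence B = 18, -18, 18, -18, 18, -18: the oscillation 18·(−1)^(n+1).
Term 12 comes from subsequence B (its 8th entry): -18.

-18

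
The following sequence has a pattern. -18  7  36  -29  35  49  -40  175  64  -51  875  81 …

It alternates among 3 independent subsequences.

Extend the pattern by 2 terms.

Split by position mod 3: positions 1, 4, 7, … form one track, and each other residue class forms its own.
Track A: -18, -29, -40, -51 (arithmetic with common difference −11).
Track B: 7, 35, 175, 875 (geometric with ratio 5).
Track C: 36, 49, 64, 81 (perfect squares starting at 6²).
Term 13 comes from track A (its 5th entry): -62.
The 14th slot belongs to track B; its 5th term is 4375.

-62, 4375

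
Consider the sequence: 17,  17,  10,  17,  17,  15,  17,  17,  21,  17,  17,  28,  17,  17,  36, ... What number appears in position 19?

17

Reading positions in blocks of 3 reveals the pattern AAB — 2 tracks woven together.
Track A: 17, 17, 17, 17, 17, 17, 17, 17, 17, 17 — constant 17.
Track B: 10, 15, 21, 28, 36 — the triangular numbers T_4, T_5, ….
Position 19 → track A, term 13 = 17.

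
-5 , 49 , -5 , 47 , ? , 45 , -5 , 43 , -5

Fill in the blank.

Positions 1, 3, 5, … form one subsequence and positions 2, 4, 6, … form another.
Track A: -5, -5, ?, -5, -5 — always -5.
Track B: 49, 47, 45, 43 — subtracting 2 each time.
So the missing entry in track A is -5.

-5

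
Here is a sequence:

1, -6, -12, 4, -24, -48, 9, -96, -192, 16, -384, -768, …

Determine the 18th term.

-12288

Positions follow the repeating pattern ABB; grouping by letter gives 2 tracks.
Track A = 1, 4, 9, 16: the squares 1², 2², 3², ….
Track B = -6, -12, -24, -48, -96, -192, -384, -768: geometric, ×2 each step.
Term 18 comes from track B (its 12th entry): -12288.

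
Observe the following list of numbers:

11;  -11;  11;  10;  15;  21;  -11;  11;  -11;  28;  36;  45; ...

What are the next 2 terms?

Positions follow the repeating pattern AAABBB; grouping by letter gives 2 tracks.
Track A = 11, -11, 11, -11, 11, -11: the oscillation 11·(−1)^(n+1).
Track B = 10, 15, 21, 28, 36, 45: the triangular numbers T_4, T_5, ….
Position 13 → track A, term 7 = 11.
Position 14 → track A, term 8 = -11.

11, -11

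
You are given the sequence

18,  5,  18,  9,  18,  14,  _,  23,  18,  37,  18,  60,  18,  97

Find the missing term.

18

Positions 1, 3, 5, … form one subsequence and positions 2, 4, 6, … form another.
Stream A = 18, 18, 18, ?, 18, 18, 18: always 18.
Stream B = 5, 9, 14, 23, 37, 60, 97: a Fibonacci-like recurrence a_n = a_{n-1} + a_{n-2}.
Filling stream A at index 4 by its rule yields 18.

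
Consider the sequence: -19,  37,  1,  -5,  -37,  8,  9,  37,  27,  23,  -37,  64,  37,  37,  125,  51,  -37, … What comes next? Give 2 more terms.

Split by position mod 3: positions 1, 4, 7, … form one track, and each other residue class forms its own.
Track A: -19, -5, 9, 23, 37, 51. Arithmetic with common difference +14.
Track B: 37, -37, 37, -37, 37, -37. Alternating ±37.
Track C: 1, 8, 27, 64, 125. The cubes 1³, 2³, 3³, ….
Term 18 comes from track C (its 6th entry): 216.
Position 19 → track A, term 7 = 65.

216, 65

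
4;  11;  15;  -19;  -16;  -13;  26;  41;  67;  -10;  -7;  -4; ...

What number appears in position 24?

14

Reading positions in blocks of 6 reveals the pattern AAABBB — 2 tracks woven together.
Track A is 4, 11, 15, 26, 41, 67, which is Fibonacci-style (each term is the sum of the two before it).
Track B is -19, -16, -13, -10, -7, -4, which is arithmetic, step +3.
Position 24 falls in track B as its term 12, giving 14.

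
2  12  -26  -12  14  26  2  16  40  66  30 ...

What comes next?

The slot pattern repeats as AABB (period 4), so there are 2 interleaved tracks.
Stream A: 2, 12, 14, 26, 40, 66 — Fibonacci-style (each term is the sum of the two before it).
Stream B: -26, -12, 2, 16, 30 — linear: a_n = -40 + 14·n.
The 12th slot belongs to stream B; its 6th term is 44.

44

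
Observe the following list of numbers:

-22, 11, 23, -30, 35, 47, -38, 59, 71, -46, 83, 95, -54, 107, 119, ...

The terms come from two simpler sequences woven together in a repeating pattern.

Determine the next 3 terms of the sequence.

Positions follow the repeating pattern ABB; grouping by letter gives 2 tracks.
Track A = -22, -30, -38, -46, -54: linear: a_n = -14 − 8·n.
Track B = 11, 23, 35, 47, 59, 71, 83, 95, 107, 119: linear: a_n = -1 + 12·n.
Term 16 comes from track A (its 6th entry): -62.
Term 17 comes from track B (its 11th entry): 131.
Position 18 falls in track B as its term 12, giving 143.

-62, 131, 143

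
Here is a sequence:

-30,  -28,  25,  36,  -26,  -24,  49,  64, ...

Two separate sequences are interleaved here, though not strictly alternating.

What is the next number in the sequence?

Positions follow the repeating pattern AABB; grouping by letter gives 2 tracks.
Subsequence A = -30, -28, -26, -24: adding 2 each time.
Subsequence B = 25, 36, 49, 64: consecutive squares n² from n = 5.
Position 9 falls in subsequence A as its term 5, giving -22.

-22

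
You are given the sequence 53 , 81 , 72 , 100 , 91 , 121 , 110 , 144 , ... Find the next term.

Positions 1, 3, 5, … form one subsequence and positions 2, 4, 6, … form another.
Track A: 53, 72, 91, 110 — arithmetic, step +19.
Track B: 81, 100, 121, 144 — perfect squares starting at 9².
The 9th slot belongs to track A; its 5th term is 129.

129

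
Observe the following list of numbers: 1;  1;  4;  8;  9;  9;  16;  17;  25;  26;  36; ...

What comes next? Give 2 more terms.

Taking every 2nd term gives 2 separate tracks.
Track A: 1, 4, 9, 16, 25, 36 (the squares 1², 2², 3², …).
Track B: 1, 8, 9, 17, 26 (a Fibonacci-like recurrence a_n = a_{n-1} + a_{n-2}).
Position 12 falls in track B as its term 6, giving 43.
Position 13 falls in track A as its term 7, giving 49.

43, 49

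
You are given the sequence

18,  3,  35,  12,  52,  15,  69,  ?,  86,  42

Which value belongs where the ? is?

27

Split by position mod 2 into 2 tracks.
Subsequence A: 18, 35, 52, 69, 86 (adding 17 each time).
Subsequence B: 3, 12, 15, ?, 42 (a Fibonacci-like recurrence a_n = a_{n-1} + a_{n-2}).
Subsequence B's pattern makes the blank 27.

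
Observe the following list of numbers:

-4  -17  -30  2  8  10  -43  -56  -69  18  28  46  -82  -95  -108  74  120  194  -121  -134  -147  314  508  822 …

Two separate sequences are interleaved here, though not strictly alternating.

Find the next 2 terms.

-160, -173

The slot pattern repeats as AAABBB (period 6), so there are 2 interleaved tracks.
Track A = -4, -17, -30, -43, -56, -69, -82, -95, -108, -121, -134, -147: linear: a_n = 9 − 13·n.
Track B = 2, 8, 10, 18, 28, 46, 74, 120, 194, 314, 508, 822: Fibonacci-style (each term is the sum of the two before it).
Term 25 comes from track A (its 13th entry): -160.
Position 26 → track A, term 14 = -173.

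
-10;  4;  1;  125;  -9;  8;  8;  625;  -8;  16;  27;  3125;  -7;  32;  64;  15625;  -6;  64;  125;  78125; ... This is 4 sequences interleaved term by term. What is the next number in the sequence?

-5

Split by position mod 4 into 4 tracks.
Track A: -10, -9, -8, -7, -6 (adding 1 each time).
Track B: 4, 8, 16, 32, 64 (multiplying by 2 each time).
Track C: 1, 8, 27, 64, 125 (the cubes 1³, 2³, 3³, …).
Track D: 125, 625, 3125, 15625, 78125 (powers of 5).
Position 21 → track A, term 6 = -5.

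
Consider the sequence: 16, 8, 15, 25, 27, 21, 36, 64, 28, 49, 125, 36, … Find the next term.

Read the sequence 3 terms at a time; column i is its own pattern.
Stream A is 16, 25, 36, 49, which is the squares 4², 5², 6², ….
Stream B is 8, 27, 64, 125, which is perfect cubes starting at 2³.
Stream C is 15, 21, 28, 36, which is triangular numbers n(n+1)/2 for n = 5, 6, ….
Term 13 comes from stream A (its 5th entry): 64.

64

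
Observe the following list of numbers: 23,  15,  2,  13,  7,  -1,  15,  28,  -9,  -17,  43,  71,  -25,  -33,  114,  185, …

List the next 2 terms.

The slot pattern repeats as AABB (period 4), so there are 2 interleaved tracks.
Subsequence A: 23, 15, 7, -1, -9, -17, -25, -33 — subtracting 8 each time.
Subsequence B: 2, 13, 15, 28, 43, 71, 114, 185 — each term equals the sum of the previous two.
The 17th slot belongs to subsequence A; its 9th term is -41.
Position 18 falls in subsequence A as its term 10, giving -49.

-41, -49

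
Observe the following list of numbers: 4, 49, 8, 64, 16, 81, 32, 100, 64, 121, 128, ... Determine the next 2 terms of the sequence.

Split by position mod 2 into 2 tracks.
Subsequence A: 4, 8, 16, 32, 64, 128. Powers of 2.
Subsequence B: 49, 64, 81, 100, 121. Consecutive squares n² from n = 7.
Term 12 comes from subsequence B (its 6th entry): 144.
Position 13 falls in subsequence A as its term 7, giving 256.

144, 256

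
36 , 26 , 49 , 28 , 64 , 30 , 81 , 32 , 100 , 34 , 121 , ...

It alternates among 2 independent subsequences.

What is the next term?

36

Positions 1, 3, 5, … form one subsequence and positions 2, 4, 6, … form another.
Subsequence A = 36, 49, 64, 81, 100, 121: perfect squares starting at 6².
Subsequence B = 26, 28, 30, 32, 34: arithmetic with common difference +2.
Position 12 → subsequence B, term 6 = 36.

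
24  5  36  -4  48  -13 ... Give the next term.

Split by position mod 2 into 2 tracks.
Stream A = 24, 36, 48: linear: a_n = 12 + 12·n.
Stream B = 5, -4, -13: linear: a_n = 14 − 9·n.
Position 7 → stream A, term 4 = 60.

60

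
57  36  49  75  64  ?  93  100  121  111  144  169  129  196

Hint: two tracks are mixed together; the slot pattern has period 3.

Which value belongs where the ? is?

81

Positions follow the repeating pattern ABB; grouping by letter gives 2 tracks.
Stream A: 57, 75, 93, 111, 129 — arithmetic with common difference +18.
Stream B: 36, 49, 64, ?, 100, 121, 144, 169, 196 — the squares 6², 7², 8², ….
The gap is stream B's term 4; the rule gives 81.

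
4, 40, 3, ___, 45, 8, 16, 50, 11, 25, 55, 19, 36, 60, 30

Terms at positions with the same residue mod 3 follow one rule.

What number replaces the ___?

9

Split by position mod 3 into 3 tracks.
Subsequence A = 4, ?, 16, 25, 36: the squares 2², 3², 4², ….
Subsequence B = 40, 45, 50, 55, 60: linear: a_n = 35 + 5·n.
Subsequence C = 3, 8, 11, 19, 30: Fibonacci-style (each term is the sum of the two before it).
Filling subsequence A at index 2 by its rule yields 9.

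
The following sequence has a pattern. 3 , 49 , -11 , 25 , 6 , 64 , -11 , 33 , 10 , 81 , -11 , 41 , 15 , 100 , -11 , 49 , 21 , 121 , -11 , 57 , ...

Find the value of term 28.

73

Split by position mod 4: positions 1, 5, 9, … form one track, and each other residue class forms its own.
Track A is 3, 6, 10, 15, 21, which is triangular numbers n(n+1)/2 for n = 2, 3, ….
Track B is 49, 64, 81, 100, 121, which is the squares 7², 8², 9², ….
Track C is -11, -11, -11, -11, -11, which is constant -11.
Track D is 25, 33, 41, 49, 57, which is linear: a_n = 17 + 8·n.
The 28th slot belongs to track D; its 7th term is 73.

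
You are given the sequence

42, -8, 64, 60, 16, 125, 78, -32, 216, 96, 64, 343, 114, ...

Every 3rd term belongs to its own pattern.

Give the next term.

-128

Split by position mod 3: positions 1, 4, 7, … form one track, and each other residue class forms its own.
Track A: 42, 60, 78, 96, 114. Adding 18 each time.
Track B: -8, 16, -32, 64. Geometric, ×-2 each step.
Track C: 64, 125, 216, 343. Consecutive cubes n³ from n = 4.
Position 14 → track B, term 5 = -128.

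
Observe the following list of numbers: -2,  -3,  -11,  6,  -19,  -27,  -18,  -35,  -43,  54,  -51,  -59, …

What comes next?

The slot pattern repeats as ABB (period 3), so there are 2 interleaved tracks.
Stream A: -2, 6, -18, 54. Geometric with ratio -3.
Stream B: -3, -11, -19, -27, -35, -43, -51, -59. Arithmetic with common difference −8.
Position 13 falls in stream A as its term 5, giving -162.

-162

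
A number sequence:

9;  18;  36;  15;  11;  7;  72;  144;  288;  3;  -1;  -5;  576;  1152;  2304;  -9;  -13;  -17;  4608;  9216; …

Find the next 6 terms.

18432, -21, -25, -29, 36864, 73728

The slot pattern repeats as AAABBB (period 6), so there are 2 interleaved tracks.
Subsequence A is 9, 18, 36, 72, 144, 288, 576, 1152, 2304, 4608, 9216, which is multiplying by 2 each time.
Subsequence B is 15, 11, 7, 3, -1, -5, -9, -13, -17, which is arithmetic, step −4.
Position 21 → subsequence A, term 12 = 18432.
Position 22 falls in subsequence B as its term 10, giving -21.
The 23rd slot belongs to subsequence B; its 11th term is -25.
Term 24 comes from subsequence B (its 12th entry): -29.
Position 25 → subsequence A, term 13 = 36864.
Position 26 falls in subsequence A as its term 14, giving 73728.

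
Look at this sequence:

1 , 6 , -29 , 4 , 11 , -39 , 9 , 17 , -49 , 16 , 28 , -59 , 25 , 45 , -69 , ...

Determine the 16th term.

36

Taking every 3rd term gives 3 separate tracks.
Track A: 1, 4, 9, 16, 25. The squares 1², 2², 3², ….
Track B: 6, 11, 17, 28, 45. Fibonacci-style (each term is the sum of the two before it).
Track C: -29, -39, -49, -59, -69. Arithmetic with common difference −10.
Position 16 → track A, term 6 = 36.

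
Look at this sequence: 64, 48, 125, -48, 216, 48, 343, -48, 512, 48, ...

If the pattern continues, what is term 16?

-48

The terms cycle through 2 interleaved subsequences.
Track A = 64, 125, 216, 343, 512: perfect cubes starting at 4³.
Track B = 48, -48, 48, -48, 48: the oscillation 48·(−1)^(n+1).
The 16th slot belongs to track B; its 8th term is -48.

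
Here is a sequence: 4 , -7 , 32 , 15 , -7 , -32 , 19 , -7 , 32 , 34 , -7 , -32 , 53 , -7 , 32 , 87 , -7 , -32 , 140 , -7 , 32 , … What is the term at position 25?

367

Read the sequence 3 terms at a time; column i is its own pattern.
Subsequence A = 4, 15, 19, 34, 53, 87, 140: a Fibonacci-like recurrence a_n = a_{n-1} + a_{n-2}.
Subsequence B = -7, -7, -7, -7, -7, -7, -7: constant -7.
Subsequence C = 32, -32, 32, -32, 32, -32, 32: alternating ±32.
Term 25 comes from subsequence A (its 9th entry): 367.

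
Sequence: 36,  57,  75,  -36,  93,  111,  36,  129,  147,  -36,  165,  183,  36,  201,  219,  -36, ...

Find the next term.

237

Positions follow the repeating pattern ABB; grouping by letter gives 2 tracks.
Stream A: 36, -36, 36, -36, 36, -36 — the oscillation 36·(−1)^(n+1).
Stream B: 57, 75, 93, 111, 129, 147, 165, 183, 201, 219 — arithmetic, step +18.
Term 17 comes from stream B (its 11th entry): 237.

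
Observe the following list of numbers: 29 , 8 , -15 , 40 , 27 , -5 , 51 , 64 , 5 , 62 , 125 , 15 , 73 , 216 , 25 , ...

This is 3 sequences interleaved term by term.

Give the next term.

84

Split by position mod 3 into 3 tracks.
Subsequence A is 29, 40, 51, 62, 73, which is arithmetic, step +11.
Subsequence B is 8, 27, 64, 125, 216, which is the cubes 2³, 3³, 4³, ….
Subsequence C is -15, -5, 5, 15, 25, which is arithmetic, step +10.
Position 16 falls in subsequence A as its term 6, giving 84.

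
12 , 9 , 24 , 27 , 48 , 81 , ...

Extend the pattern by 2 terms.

96, 243

Split by position mod 2 into 2 tracks.
Track A: 12, 24, 48 — geometric, ×2 each step.
Track B: 9, 27, 81 — successive powers of 3.
Position 7 → track A, term 4 = 96.
Term 8 comes from track B (its 4th entry): 243.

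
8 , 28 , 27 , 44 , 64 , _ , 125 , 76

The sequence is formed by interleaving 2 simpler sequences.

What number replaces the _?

Odd-indexed and even-indexed terms follow separate rules.
Track A: 8, 27, 64, 125. Perfect cubes starting at 2³.
Track B: 28, 44, ?, 76. Adding 16 each time.
So the missing entry in track B is 60.

60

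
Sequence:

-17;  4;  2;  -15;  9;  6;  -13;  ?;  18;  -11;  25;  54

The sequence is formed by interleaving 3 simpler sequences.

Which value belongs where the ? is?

16

The terms cycle through 3 interleaved subsequences.
Subsequence A: -17, -15, -13, -11 (arithmetic with common difference +2).
Subsequence B: 4, 9, ?, 25 (the squares 2², 3², 4², …).
Subsequence C: 2, 6, 18, 54 (geometric, ×3 each step).
The gap is subsequence B's term 3; the rule gives 16.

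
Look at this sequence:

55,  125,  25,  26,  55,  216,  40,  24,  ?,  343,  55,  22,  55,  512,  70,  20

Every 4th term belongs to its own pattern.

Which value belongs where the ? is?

55

Split by position mod 4: positions 1, 5, 9, … form one track, and each other residue class forms its own.
Subsequence A = 55, 55, ?, 55: constant 55.
Subsequence B = 125, 216, 343, 512: consecutive cubes n³ from n = 5.
Subsequence C = 25, 40, 55, 70: adding 15 each time.
Subsequence D = 26, 24, 22, 20: arithmetic, step −2.
Filling subsequence A at index 3 by its rule yields 55.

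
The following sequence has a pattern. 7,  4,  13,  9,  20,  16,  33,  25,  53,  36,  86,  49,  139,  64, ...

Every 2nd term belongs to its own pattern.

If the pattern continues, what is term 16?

81

Taking every 2nd term gives 2 separate tracks.
Subsequence A is 7, 13, 20, 33, 53, 86, 139, which is each term equals the sum of the previous two.
Subsequence B is 4, 9, 16, 25, 36, 49, 64, which is perfect squares starting at 2².
Position 16 falls in subsequence B as its term 8, giving 81.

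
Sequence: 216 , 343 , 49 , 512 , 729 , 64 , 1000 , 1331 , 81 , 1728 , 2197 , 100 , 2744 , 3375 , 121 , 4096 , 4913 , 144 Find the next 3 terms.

5832, 6859, 169

Positions follow the repeating pattern AAB; grouping by letter gives 2 tracks.
Subsequence A: 216, 343, 512, 729, 1000, 1331, 1728, 2197, 2744, 3375, 4096, 4913 — perfect cubes starting at 6³.
Subsequence B: 49, 64, 81, 100, 121, 144 — consecutive squares n² from n = 7.
Position 19 → subsequence A, term 13 = 5832.
Position 20 falls in subsequence A as its term 14, giving 6859.
The 21st slot belongs to subsequence B; its 7th term is 169.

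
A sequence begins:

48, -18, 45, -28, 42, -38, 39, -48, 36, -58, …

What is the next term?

33

Odd-indexed and even-indexed terms follow separate rules.
Track A: 48, 45, 42, 39, 36 (linear: a_n = 51 − 3·n).
Track B: -18, -28, -38, -48, -58 (arithmetic with common difference −10).
Position 11 → track A, term 6 = 33.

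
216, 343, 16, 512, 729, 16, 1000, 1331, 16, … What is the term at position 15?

Reading positions in blocks of 3 reveals the pattern AAB — 2 tracks woven together.
Track A is 216, 343, 512, 729, 1000, 1331, which is perfect cubes starting at 6³.
Track B is 16, 16, 16, which is the constant sequence 16.
Term 15 comes from track B (its 5th entry): 16.

16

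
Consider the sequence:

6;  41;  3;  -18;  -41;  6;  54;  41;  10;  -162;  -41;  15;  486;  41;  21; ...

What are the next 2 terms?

Taking every 3rd term gives 3 separate tracks.
Track A: 6, -18, 54, -162, 486. Geometric with ratio -3.
Track B: 41, -41, 41, -41, 41. The oscillation 41·(−1)^(n+1).
Track C: 3, 6, 10, 15, 21. Triangular numbers n(n+1)/2 for n = 2, 3, ….
The 16th slot belongs to track A; its 6th term is -1458.
Position 17 → track B, term 6 = -41.

-1458, -41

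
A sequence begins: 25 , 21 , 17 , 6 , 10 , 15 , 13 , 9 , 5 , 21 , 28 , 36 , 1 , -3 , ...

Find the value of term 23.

The slot pattern repeats as AAABBB (period 6), so there are 2 interleaved tracks.
Stream A: 25, 21, 17, 13, 9, 5, 1, -3. Subtracting 4 each time.
Stream B: 6, 10, 15, 21, 28, 36. Triangular numbers starting at T_3.
Term 23 comes from stream B (its 11th entry): 91.

91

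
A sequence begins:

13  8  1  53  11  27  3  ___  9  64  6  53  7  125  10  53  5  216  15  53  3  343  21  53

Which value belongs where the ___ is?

Read the sequence 4 terms at a time; column i is its own pattern.
Stream A is 13, 11, 9, 7, 5, 3, which is subtracting 2 each time.
Stream B is 8, 27, 64, 125, 216, 343, which is consecutive cubes n³ from n = 2.
Stream C is 1, 3, 6, 10, 15, 21, which is the triangular numbers T_1, T_2, ….
Stream D is 53, ?, 53, 53, 53, 53, which is the constant sequence 53.
So the missing entry in stream D is 53.

53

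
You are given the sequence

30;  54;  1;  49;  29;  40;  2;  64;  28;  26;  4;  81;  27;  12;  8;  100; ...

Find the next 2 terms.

Split by position mod 4: positions 1, 5, 9, … form one track, and each other residue class forms its own.
Track A is 30, 29, 28, 27, which is linear: a_n = 31 − n.
Track B is 54, 40, 26, 12, which is arithmetic with common difference −14.
Track C is 1, 2, 4, 8, which is multiplying by 2 each time.
Track D is 49, 64, 81, 100, which is perfect squares starting at 7².
Position 17 falls in track A as its term 5, giving 26.
The 18th slot belongs to track B; its 5th term is -2.

26, -2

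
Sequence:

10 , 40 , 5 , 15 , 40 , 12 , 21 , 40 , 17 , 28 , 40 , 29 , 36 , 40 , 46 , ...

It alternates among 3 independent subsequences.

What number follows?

Taking every 3rd term gives 3 separate tracks.
Track A = 10, 15, 21, 28, 36: triangular numbers n(n+1)/2 for n = 4, 5, ….
Track B = 40, 40, 40, 40, 40: always 40.
Track C = 5, 12, 17, 29, 46: a Fibonacci-like recurrence a_n = a_{n-1} + a_{n-2}.
Term 16 comes from track A (its 6th entry): 45.

45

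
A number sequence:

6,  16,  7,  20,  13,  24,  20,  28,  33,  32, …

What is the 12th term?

36

Split by position mod 2 into 2 tracks.
Subsequence A is 6, 7, 13, 20, 33, which is a Fibonacci-like recurrence a_n = a_{n-1} + a_{n-2}.
Subsequence B is 16, 20, 24, 28, 32, which is arithmetic with common difference +4.
The 12th slot belongs to subsequence B; its 6th term is 36.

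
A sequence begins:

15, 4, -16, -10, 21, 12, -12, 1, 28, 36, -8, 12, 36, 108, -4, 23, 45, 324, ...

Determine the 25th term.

66

Split by position mod 4 into 4 tracks.
Subsequence A: 15, 21, 28, 36, 45 — the triangular numbers T_5, T_6, ….
Subsequence B: 4, 12, 36, 108, 324 — multiplying by 3 each time.
Subsequence C: -16, -12, -8, -4 — linear: a_n = -20 + 4·n.
Subsequence D: -10, 1, 12, 23 — arithmetic, step +11.
Term 25 comes from subsequence A (its 7th entry): 66.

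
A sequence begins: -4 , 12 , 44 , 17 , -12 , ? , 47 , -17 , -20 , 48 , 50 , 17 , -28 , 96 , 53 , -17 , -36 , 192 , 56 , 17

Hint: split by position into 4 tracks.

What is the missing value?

24

Split by position mod 4: positions 1, 5, 9, … form one track, and each other residue class forms its own.
Track A is -4, -12, -20, -28, -36, which is linear: a_n = 4 − 8·n.
Track B is 12, ?, 48, 96, 192, which is geometric, ×2 each step.
Track C is 44, 47, 50, 53, 56, which is adding 3 each time.
Track D is 17, -17, 17, -17, 17, which is oscillating between 17 and -17.
So the missing entry in track B is 24.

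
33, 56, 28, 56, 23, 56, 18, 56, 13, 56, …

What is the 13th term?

Positions 1, 3, 5, … form one subsequence and positions 2, 4, 6, … form another.
Track A: 33, 28, 23, 18, 13 (subtracting 5 each time).
Track B: 56, 56, 56, 56, 56 (constant 56).
Term 13 comes from track A (its 7th entry): 3.

3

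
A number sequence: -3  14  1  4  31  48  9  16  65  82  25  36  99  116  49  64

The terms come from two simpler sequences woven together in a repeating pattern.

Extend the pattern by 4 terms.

133, 150, 81, 100

Reading positions in blocks of 4 reveals the pattern AABB — 2 tracks woven together.
Track A: -3, 14, 31, 48, 65, 82, 99, 116. Arithmetic, step +17.
Track B: 1, 4, 9, 16, 25, 36, 49, 64. Perfect squares starting at 1².
The 17th slot belongs to track A; its 9th term is 133.
Position 18 falls in track A as its term 10, giving 150.
Position 19 → track B, term 9 = 81.
Position 20 → track B, term 10 = 100.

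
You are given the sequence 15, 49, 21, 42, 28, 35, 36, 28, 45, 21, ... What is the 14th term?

Odd-indexed and even-indexed terms follow separate rules.
Subsequence A: 15, 21, 28, 36, 45 (triangular numbers starting at T_5).
Subsequence B: 49, 42, 35, 28, 21 (linear: a_n = 56 − 7·n).
Position 14 falls in subsequence B as its term 7, giving 7.

7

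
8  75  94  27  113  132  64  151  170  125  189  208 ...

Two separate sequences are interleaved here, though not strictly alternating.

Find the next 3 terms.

Reading positions in blocks of 3 reveals the pattern ABB — 2 tracks woven together.
Stream A: 8, 27, 64, 125. Perfect cubes starting at 2³.
Stream B: 75, 94, 113, 132, 151, 170, 189, 208. Arithmetic with common difference +19.
The 13th slot belongs to stream A; its 5th term is 216.
Position 14 falls in stream B as its term 9, giving 227.
The 15th slot belongs to stream B; its 10th term is 246.

216, 227, 246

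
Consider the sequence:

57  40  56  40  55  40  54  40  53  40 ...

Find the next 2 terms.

52, 40

Odd-indexed and even-indexed terms follow separate rules.
Track A is 57, 56, 55, 54, 53, which is arithmetic with common difference −1.
Track B is 40, 40, 40, 40, 40, which is the constant sequence 40.
Term 11 comes from track A (its 6th entry): 52.
Term 12 comes from track B (its 6th entry): 40.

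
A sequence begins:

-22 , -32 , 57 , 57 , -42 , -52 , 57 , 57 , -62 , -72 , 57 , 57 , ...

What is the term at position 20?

57

The slot pattern repeats as AABB (period 4), so there are 2 interleaved tracks.
Track A: -22, -32, -42, -52, -62, -72 (arithmetic, step −10).
Track B: 57, 57, 57, 57, 57, 57 (constant 57).
Term 20 comes from track B (its 10th entry): 57.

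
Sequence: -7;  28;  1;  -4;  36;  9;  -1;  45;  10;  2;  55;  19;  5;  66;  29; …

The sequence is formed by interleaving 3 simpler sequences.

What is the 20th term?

Split by position mod 3 into 3 tracks.
Track A is -7, -4, -1, 2, 5, which is adding 3 each time.
Track B is 28, 36, 45, 55, 66, which is triangular numbers starting at T_7.
Track C is 1, 9, 10, 19, 29, which is each term equals the sum of the previous two.
Position 20 → track B, term 7 = 91.

91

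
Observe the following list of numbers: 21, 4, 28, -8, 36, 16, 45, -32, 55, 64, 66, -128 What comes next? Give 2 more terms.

Taking every 2nd term gives 2 separate tracks.
Track A = 21, 28, 36, 45, 55, 66: triangular numbers starting at T_6.
Track B = 4, -8, 16, -32, 64, -128: a geometric progression (common ratio -2).
Position 13 → track A, term 7 = 78.
Position 14 falls in track B as its term 7, giving 256.

78, 256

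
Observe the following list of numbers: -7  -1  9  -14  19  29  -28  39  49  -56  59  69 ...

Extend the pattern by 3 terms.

-112, 79, 89

Reading positions in blocks of 3 reveals the pattern ABB — 2 tracks woven together.
Track A: -7, -14, -28, -56 — multiplying by 2 each time.
Track B: -1, 9, 19, 29, 39, 49, 59, 69 — adding 10 each time.
Term 13 comes from track A (its 5th entry): -112.
The 14th slot belongs to track B; its 9th term is 79.
Position 15 → track B, term 10 = 89.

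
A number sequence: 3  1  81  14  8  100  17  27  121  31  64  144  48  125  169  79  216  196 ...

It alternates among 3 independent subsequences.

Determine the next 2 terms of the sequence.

Taking every 3rd term gives 3 separate tracks.
Track A: 3, 14, 17, 31, 48, 79 — each term equals the sum of the previous two.
Track B: 1, 8, 27, 64, 125, 216 — perfect cubes starting at 1³.
Track C: 81, 100, 121, 144, 169, 196 — the squares 9², 10², 11², ….
The 19th slot belongs to track A; its 7th term is 127.
Term 20 comes from track B (its 7th entry): 343.

127, 343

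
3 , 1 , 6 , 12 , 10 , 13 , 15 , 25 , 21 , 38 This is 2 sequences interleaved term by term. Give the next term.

The terms cycle through 2 interleaved subsequences.
Track A = 3, 6, 10, 15, 21: triangular numbers starting at T_2.
Track B = 1, 12, 13, 25, 38: a Fibonacci-like recurrence a_n = a_{n-1} + a_{n-2}.
The 11th slot belongs to track A; its 6th term is 28.

28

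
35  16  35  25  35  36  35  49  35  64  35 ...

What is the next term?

Positions 1, 3, 5, … form one subsequence and positions 2, 4, 6, … form another.
Stream A: 35, 35, 35, 35, 35, 35 (the constant sequence 35).
Stream B: 16, 25, 36, 49, 64 (perfect squares starting at 4²).
Position 12 falls in stream B as its term 6, giving 81.

81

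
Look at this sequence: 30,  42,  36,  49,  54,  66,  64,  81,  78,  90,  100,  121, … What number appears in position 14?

114

The slot pattern repeats as AABB (period 4), so there are 2 interleaved tracks.
Track A: 30, 42, 54, 66, 78, 90. Arithmetic with common difference +12.
Track B: 36, 49, 64, 81, 100, 121. The squares 6², 7², 8², ….
Position 14 → track A, term 8 = 114.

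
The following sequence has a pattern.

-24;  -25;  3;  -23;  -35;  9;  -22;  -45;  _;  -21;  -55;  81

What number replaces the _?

27

The terms cycle through 3 interleaved subsequences.
Track A: -24, -23, -22, -21 (linear: a_n = -25 + n).
Track B: -25, -35, -45, -55 (subtracting 10 each time).
Track C: 3, 9, ?, 81 (successive powers of 3).
The gap is track C's term 3; the rule gives 27.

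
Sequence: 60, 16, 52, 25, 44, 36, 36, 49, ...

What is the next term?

28

Split by position mod 2 into 2 tracks.
Stream A: 60, 52, 44, 36 — arithmetic with common difference −8.
Stream B: 16, 25, 36, 49 — consecutive squares n² from n = 4.
The 9th slot belongs to stream A; its 5th term is 28.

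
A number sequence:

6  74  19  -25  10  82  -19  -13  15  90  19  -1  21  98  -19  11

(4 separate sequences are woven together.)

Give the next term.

Split by position mod 4: positions 1, 5, 9, … form one track, and each other residue class forms its own.
Track A: 6, 10, 15, 21 (the triangular numbers T_3, T_4, …).
Track B: 74, 82, 90, 98 (linear: a_n = 66 + 8·n).
Track C: 19, -19, 19, -19 (the oscillation 19·(−1)^(n+1)).
Track D: -25, -13, -1, 11 (arithmetic with common difference +12).
Term 17 comes from track A (its 5th entry): 28.

28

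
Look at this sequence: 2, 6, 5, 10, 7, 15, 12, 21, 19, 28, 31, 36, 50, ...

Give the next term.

45

The terms cycle through 2 interleaved subsequences.
Track A: 2, 5, 7, 12, 19, 31, 50 — each term equals the sum of the previous two.
Track B: 6, 10, 15, 21, 28, 36 — triangular numbers n(n+1)/2 for n = 3, 4, ….
Position 14 → track B, term 7 = 45.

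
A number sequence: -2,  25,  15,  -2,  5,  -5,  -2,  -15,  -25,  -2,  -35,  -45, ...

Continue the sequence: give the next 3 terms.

Positions follow the repeating pattern ABB; grouping by letter gives 2 tracks.
Stream A: -2, -2, -2, -2 — the constant sequence -2.
Stream B: 25, 15, 5, -5, -15, -25, -35, -45 — arithmetic, step −10.
Position 13 falls in stream A as its term 5, giving -2.
Term 14 comes from stream B (its 9th entry): -55.
Position 15 → stream B, term 10 = -65.

-2, -55, -65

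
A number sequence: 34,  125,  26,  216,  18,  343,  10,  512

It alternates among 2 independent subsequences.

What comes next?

The terms cycle through 2 interleaved subsequences.
Stream A is 34, 26, 18, 10, which is arithmetic, step −8.
Stream B is 125, 216, 343, 512, which is consecutive cubes n³ from n = 5.
Term 9 comes from stream A (its 5th entry): 2.

2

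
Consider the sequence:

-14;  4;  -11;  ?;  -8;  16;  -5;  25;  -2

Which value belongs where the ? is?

9

Split by position mod 2 into 2 tracks.
Subsequence A: -14, -11, -8, -5, -2. Arithmetic with common difference +3.
Subsequence B: 4, ?, 16, 25. Perfect squares starting at 2².
Subsequence B's pattern makes the blank 9.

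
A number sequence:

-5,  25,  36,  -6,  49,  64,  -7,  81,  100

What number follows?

-8

The slot pattern repeats as ABB (period 3), so there are 2 interleaved tracks.
Track A: -5, -6, -7 (subtracting 1 each time).
Track B: 25, 36, 49, 64, 81, 100 (perfect squares starting at 5²).
The 10th slot belongs to track A; its 4th term is -8.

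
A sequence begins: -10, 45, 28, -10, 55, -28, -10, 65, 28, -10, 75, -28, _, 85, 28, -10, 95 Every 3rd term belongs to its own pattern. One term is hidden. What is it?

Taking every 3rd term gives 3 separate tracks.
Track A: -10, -10, -10, -10, ?, -10 (constant -10).
Track B: 45, 55, 65, 75, 85, 95 (arithmetic with common difference +10).
Track C: 28, -28, 28, -28, 28 (oscillating between 28 and -28).
Track A's pattern makes the blank -10.

-10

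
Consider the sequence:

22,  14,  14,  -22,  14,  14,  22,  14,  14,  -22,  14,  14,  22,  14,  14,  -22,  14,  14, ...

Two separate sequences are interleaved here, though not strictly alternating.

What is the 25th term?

22

The slot pattern repeats as ABB (period 3), so there are 2 interleaved tracks.
Track A: 22, -22, 22, -22, 22, -22 — the oscillation 22·(−1)^(n+1).
Track B: 14, 14, 14, 14, 14, 14, 14, 14, 14, 14, 14, 14 — constant 14.
The 25th slot belongs to track A; its 9th term is 22.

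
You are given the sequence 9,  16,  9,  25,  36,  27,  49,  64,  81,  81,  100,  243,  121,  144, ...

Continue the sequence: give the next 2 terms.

729, 169

Reading positions in blocks of 3 reveals the pattern AAB — 2 tracks woven together.
Track A: 9, 16, 25, 36, 49, 64, 81, 100, 121, 144. Perfect squares starting at 3².
Track B: 9, 27, 81, 243. Powers of 3.
The 15th slot belongs to track B; its 5th term is 729.
Term 16 comes from track A (its 11th entry): 169.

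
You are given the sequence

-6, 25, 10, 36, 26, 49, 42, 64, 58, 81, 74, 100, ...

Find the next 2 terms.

Taking every 2nd term gives 2 separate tracks.
Track A is -6, 10, 26, 42, 58, 74, which is arithmetic with common difference +16.
Track B is 25, 36, 49, 64, 81, 100, which is perfect squares starting at 5².
The 13th slot belongs to track A; its 7th term is 90.
Term 14 comes from track B (its 7th entry): 121.

90, 121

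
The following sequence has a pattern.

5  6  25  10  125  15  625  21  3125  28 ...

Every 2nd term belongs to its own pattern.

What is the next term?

Taking every 2nd term gives 2 separate tracks.
Track A = 5, 25, 125, 625, 3125: powers 5^1, 5^2, 5^3, ….
Track B = 6, 10, 15, 21, 28: the triangular numbers T_3, T_4, ….
Position 11 falls in track A as its term 6, giving 15625.

15625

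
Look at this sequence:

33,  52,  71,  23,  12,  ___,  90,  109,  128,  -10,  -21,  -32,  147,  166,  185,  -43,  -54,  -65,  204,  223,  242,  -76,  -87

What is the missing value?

The slot pattern repeats as AAABBB (period 6), so there are 2 interleaved tracks.
Stream A: 33, 52, 71, 90, 109, 128, 147, 166, 185, 204, 223, 242 (adding 19 each time).
Stream B: 23, 12, ?, -10, -21, -32, -43, -54, -65, -76, -87 (linear: a_n = 34 − 11·n).
The gap is stream B's term 3; the rule gives 1.

1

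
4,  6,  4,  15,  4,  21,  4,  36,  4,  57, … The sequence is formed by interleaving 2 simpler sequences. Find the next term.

Odd-indexed and even-indexed terms follow separate rules.
Stream A: 4, 4, 4, 4, 4 — constant 4.
Stream B: 6, 15, 21, 36, 57 — a Fibonacci-like recurrence a_n = a_{n-1} + a_{n-2}.
Position 11 → stream A, term 6 = 4.

4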